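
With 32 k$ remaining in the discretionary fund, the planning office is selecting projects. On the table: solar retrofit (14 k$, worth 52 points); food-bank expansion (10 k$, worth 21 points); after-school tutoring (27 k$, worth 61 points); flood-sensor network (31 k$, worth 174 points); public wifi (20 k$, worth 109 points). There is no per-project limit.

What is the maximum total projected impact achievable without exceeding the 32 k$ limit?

By projected impact per k$: flood-sensor network 5.61, public wifi 5.45, solar retrofit 3.71, after-school tutoring 2.26 lead.
Best packing: flood-sensor network — 31 k$, 174 total.
Nothing else within 32 k$ beats 174.

174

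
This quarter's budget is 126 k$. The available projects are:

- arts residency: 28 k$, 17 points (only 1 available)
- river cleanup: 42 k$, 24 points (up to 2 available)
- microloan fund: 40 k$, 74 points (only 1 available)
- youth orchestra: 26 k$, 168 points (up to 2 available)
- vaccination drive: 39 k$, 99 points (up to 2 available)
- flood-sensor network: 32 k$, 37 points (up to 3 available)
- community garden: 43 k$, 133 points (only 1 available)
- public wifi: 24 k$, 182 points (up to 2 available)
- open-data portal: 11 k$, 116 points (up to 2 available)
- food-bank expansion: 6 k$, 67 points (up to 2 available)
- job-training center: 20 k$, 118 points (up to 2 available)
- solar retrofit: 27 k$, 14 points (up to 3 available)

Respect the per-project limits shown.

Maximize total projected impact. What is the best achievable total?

966

Filling by ratio: youth orchestra + 2×public wifi + 2×open-data portal + 2×food-bank expansion for 898, with 18 k$ left unused.
Replace youth orchestra with 2×job-training center: the trade gains 68 net, giving 966 at 122 k$.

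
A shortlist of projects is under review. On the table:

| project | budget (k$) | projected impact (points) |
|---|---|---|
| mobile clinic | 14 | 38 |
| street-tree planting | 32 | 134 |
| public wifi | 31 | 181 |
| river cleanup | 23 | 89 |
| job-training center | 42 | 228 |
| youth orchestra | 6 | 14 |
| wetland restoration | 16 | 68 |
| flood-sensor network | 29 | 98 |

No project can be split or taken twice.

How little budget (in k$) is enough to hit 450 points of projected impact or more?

89

Need the lightest bundle worth ≥ 450.
Taking public wifi + job-training center + wetland restoration gives 477 (≥ 450) for 89 k$.
No combination under 89 k$ hits 450.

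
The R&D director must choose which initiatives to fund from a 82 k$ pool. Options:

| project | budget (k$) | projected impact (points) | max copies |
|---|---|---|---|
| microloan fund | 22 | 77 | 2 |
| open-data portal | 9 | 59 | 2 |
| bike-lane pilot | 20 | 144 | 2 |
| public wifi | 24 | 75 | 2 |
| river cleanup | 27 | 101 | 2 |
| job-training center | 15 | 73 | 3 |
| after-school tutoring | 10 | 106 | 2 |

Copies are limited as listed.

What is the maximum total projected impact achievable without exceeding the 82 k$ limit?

618

By projected impact per k$: after-school tutoring 10.60, bike-lane pilot 7.20, open-data portal 6.56 lead.
2×open-data portal + 2×bike-lane pilot + 2×after-school tutoring uses 78 of the 82 k$ and totals 618.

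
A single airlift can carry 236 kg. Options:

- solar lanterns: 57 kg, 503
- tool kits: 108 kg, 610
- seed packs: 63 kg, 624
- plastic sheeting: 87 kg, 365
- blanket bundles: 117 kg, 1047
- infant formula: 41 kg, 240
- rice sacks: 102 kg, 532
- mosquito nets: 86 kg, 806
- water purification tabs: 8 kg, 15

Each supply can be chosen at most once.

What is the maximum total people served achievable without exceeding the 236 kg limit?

1948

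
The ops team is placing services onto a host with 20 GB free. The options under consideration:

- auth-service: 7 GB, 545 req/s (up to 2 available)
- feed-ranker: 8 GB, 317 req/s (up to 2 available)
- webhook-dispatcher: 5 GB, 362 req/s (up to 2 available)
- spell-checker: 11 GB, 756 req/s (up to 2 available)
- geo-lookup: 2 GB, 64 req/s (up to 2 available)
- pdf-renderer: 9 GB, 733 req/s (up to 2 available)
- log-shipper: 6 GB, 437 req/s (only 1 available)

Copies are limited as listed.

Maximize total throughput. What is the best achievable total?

Greedy by ratio would take geo-lookup + 2×pdf-renderer: 20 GB used, total 1530.
The 11 GB tied up in geo-lookup and pdf-renderer is better spent on webhook-dispatcher + log-shipper — total rises to 1532 (20 GB).
Every other selection either busts 20 GB or exceeds an availability limit or fails to beat 1532.

1532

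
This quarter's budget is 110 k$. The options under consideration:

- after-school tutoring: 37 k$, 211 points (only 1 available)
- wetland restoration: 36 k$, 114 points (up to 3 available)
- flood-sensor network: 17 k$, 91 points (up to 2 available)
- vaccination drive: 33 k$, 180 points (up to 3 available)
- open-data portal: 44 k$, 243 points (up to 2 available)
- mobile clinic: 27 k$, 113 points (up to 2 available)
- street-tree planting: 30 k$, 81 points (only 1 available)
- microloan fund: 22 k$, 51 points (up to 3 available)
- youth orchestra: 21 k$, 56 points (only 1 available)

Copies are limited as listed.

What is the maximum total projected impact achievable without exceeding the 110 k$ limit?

A density-first pass picks after-school tutoring + flood-sensor network + open-data portal — 545 at 98 k$.
Dropping after-school tutoring and flood-sensor network frees 54 k$; slotting in 2×vaccination drive (66 k$) lifts the total to 603 at 110 k$.

603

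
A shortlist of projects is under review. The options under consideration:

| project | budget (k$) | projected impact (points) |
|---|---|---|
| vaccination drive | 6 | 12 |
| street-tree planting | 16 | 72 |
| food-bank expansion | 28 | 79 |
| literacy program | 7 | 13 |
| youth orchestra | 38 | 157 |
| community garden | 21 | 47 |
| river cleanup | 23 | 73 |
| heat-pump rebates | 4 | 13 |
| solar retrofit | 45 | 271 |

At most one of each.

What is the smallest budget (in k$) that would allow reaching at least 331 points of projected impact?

Look for the lowest-budget combination reaching 331.
street-tree planting + solar retrofit reaches 343 using 61 k$.
Any bundle with less than 61 k$ falls short of 331.

61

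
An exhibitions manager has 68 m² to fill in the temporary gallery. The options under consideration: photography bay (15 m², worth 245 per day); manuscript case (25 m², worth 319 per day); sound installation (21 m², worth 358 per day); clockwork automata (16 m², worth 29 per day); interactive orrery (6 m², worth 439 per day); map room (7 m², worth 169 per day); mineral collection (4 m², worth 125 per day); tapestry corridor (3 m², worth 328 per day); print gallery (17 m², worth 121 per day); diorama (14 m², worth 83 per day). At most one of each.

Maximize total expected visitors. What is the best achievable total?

1738

Ranking by ratio (expected visitors/m²): tapestry corridor 109.33, interactive orrery 73.17, mineral collection 31.25.
The ratio heuristic lands on photography bay + sound installation + interactive orrery + map room + mineral collection + tapestry corridor (1664) but leaves 12 m² idle.
Replace photography bay with manuscript case: the trade gains 74 net, giving 1738 at 66 m².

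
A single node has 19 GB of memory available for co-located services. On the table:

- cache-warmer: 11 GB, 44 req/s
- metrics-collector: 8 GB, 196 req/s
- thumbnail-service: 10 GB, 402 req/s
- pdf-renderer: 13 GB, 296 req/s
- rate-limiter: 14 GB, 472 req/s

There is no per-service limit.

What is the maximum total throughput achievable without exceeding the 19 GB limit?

By throughput per GB: thumbnail-service 40.20, rate-limiter 33.71, metrics-collector 24.50, pdf-renderer 22.77 lead.
Taking metrics-collector + thumbnail-service: 18 GB used, 598 in throughput.
Every other selection either busts 19 GB or fails to beat 598.

598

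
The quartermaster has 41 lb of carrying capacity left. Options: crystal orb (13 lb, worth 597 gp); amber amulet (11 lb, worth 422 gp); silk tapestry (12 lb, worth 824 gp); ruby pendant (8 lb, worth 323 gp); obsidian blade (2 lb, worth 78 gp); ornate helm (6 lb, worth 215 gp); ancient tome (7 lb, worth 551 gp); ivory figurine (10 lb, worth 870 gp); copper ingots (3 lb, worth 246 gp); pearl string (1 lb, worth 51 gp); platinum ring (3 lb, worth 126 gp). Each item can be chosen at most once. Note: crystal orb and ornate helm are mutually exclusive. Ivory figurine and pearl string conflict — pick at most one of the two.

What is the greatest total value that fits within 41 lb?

2832

Taking silk tapestry + ornate helm + ancient tome + ivory figurine + copper ingots + platinum ring: 41 lb used, 2832 in value.
Next best is silk tapestry + ruby pendant + ancient tome + ivory figurine + copper ingots at 2814 (40 lb) — short by 18.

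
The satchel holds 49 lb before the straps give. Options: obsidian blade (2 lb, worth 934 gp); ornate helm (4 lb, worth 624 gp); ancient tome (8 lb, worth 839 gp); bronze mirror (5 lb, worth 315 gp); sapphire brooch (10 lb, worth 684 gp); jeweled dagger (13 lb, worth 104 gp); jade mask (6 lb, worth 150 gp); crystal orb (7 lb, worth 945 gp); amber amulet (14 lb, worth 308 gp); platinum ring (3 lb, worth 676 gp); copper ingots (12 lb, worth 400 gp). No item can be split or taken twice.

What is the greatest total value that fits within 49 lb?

5167

Taking obsidian blade + ornate helm + ancient tome + bronze mirror + sapphire brooch + jade mask + crystal orb + platinum ring: 45 lb used, 5167 in value.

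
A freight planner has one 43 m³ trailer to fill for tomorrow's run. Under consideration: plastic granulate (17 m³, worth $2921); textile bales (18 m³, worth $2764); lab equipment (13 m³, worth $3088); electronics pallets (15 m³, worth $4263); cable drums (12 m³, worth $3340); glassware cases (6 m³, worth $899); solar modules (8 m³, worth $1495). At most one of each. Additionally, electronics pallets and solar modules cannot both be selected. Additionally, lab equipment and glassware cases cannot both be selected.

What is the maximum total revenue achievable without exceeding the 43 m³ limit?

10691

Ranking by ratio (revenue/m³): electronics pallets 284.20, cable drums 278.33, lab equipment 237.54.
Best packing: lab equipment + electronics pallets + cable drums — 40 m³, 10691 total.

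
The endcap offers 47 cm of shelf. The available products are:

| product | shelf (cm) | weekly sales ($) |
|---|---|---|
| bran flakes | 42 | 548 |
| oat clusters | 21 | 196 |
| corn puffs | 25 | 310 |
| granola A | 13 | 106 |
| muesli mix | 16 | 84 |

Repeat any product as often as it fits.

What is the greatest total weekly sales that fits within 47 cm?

548

Bran flakes uses 42 of the 47 cm and totals 548.
That's the maximum — no swap from here does better than 548.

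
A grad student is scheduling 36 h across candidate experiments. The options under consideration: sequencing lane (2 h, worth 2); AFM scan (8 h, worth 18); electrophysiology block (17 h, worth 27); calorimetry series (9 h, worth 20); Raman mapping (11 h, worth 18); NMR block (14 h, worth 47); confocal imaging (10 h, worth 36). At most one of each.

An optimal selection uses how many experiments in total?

The maximum expected citations within 36 h is 105.
One optimal bundle: sequencing lane + calorimetry series + NMR block + confocal imaging (35 h).
Any selection reaching 105 contains exactly 4 experiments.

4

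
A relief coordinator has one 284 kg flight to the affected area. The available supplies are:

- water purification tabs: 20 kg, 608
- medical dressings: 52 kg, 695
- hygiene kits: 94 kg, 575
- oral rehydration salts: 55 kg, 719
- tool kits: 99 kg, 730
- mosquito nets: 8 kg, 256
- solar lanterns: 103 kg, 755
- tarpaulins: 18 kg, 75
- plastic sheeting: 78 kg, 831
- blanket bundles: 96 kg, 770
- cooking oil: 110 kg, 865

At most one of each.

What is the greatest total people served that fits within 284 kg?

The ratio heuristic lands on water purification tabs + medical dressings + oral rehydration salts + mosquito nets + tarpaulins + plastic sheeting (3184) but leaves 53 kg idle.
Replace medical dressings and tarpaulins with cooking oil: the trade gains 95 net, giving 3279 at 271 kg.
Next best is water purification tabs + oral rehydration salts + mosquito nets + tarpaulins + plastic sheeting + blanket bundles at 3259 (275 kg) — short by 20.

3279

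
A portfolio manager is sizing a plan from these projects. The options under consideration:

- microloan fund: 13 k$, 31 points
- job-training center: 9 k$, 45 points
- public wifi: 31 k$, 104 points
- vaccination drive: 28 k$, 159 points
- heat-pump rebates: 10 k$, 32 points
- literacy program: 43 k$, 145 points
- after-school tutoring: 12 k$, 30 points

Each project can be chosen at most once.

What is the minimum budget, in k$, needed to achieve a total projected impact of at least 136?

28

Need the lightest bundle worth ≥ 136.
vaccination drive reaches 159 using 28 k$.
Any bundle with less than 28 k$ falls short of 136.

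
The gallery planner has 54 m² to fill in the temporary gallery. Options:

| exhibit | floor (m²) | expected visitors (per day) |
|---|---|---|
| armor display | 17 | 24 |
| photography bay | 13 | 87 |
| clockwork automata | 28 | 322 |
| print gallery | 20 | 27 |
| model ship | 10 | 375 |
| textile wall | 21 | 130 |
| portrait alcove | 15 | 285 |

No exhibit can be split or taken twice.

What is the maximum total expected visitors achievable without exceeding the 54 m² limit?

982

Clockwork automata + model ship + portrait alcove uses 53 of the 54 m² and totals 982.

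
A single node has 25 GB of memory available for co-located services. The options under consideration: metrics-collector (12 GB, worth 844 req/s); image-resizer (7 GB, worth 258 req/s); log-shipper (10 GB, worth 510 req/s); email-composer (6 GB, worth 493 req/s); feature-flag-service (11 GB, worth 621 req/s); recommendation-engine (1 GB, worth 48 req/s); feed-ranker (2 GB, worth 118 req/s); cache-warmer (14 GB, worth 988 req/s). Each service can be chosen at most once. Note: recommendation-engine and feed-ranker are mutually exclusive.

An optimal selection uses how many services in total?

2

The maximum throughput within 25 GB is 1609.
For example feature-flag-service + cache-warmer achieves it, using 25 GB.
All optima have 2 services.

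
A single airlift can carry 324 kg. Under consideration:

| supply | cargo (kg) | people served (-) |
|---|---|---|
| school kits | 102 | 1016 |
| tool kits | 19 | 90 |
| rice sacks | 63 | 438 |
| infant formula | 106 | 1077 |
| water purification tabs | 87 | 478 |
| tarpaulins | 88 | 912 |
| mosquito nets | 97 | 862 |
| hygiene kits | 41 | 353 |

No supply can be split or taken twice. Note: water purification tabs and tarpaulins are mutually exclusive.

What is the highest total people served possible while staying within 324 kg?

School kits + tool kits + infant formula + tarpaulins uses 315 of the 324 kg and totals 3095.

3095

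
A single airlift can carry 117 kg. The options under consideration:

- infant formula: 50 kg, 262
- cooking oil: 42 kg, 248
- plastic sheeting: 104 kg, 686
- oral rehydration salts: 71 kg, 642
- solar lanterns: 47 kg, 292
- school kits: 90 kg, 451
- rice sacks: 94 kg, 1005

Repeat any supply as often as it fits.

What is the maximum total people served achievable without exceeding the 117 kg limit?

The ratio ordering already packs tightly: rice sacks, 94 kg, 1005.
No other feasible combination exceeds 1005.

1005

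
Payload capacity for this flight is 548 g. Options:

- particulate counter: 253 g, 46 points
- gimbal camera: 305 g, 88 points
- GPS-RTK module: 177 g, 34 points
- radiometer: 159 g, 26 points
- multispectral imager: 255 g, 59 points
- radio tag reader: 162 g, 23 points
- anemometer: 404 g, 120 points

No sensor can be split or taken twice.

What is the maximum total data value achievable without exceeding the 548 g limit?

By data value per g: anemometer 0.30, gimbal camera 0.29, multispectral imager 0.23, GPS-RTK module 0.19 lead.
Taking the top-ratio sensors first gives anemometer for 120 (404 g).
Replace anemometer with gimbal camera + GPS-RTK module: the trade gains 2 net, giving 122 at 482 g.
The closest alternative, anemometer, reaches only 120.

122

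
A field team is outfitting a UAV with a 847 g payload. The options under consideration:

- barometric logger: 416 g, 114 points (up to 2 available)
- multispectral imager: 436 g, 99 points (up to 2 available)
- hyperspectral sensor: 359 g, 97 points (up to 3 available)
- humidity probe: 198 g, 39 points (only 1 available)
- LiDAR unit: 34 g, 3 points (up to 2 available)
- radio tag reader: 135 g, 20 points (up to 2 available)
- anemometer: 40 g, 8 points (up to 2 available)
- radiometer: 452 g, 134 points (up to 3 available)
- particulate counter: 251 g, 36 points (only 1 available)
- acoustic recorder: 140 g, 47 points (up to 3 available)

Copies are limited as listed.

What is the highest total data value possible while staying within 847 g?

255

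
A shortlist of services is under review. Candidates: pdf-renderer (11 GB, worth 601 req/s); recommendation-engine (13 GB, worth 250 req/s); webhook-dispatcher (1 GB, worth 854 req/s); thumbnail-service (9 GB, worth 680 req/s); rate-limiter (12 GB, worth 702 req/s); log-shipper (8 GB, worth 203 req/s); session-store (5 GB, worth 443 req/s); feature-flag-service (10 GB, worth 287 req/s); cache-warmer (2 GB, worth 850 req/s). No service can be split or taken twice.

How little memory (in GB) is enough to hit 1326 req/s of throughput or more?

Minimise GB subject to total throughput ≥ 1326.
webhook-dispatcher + cache-warmer reaches 1704 using 3 GB.
Below 3 GB the best achievable stays under 1326.

3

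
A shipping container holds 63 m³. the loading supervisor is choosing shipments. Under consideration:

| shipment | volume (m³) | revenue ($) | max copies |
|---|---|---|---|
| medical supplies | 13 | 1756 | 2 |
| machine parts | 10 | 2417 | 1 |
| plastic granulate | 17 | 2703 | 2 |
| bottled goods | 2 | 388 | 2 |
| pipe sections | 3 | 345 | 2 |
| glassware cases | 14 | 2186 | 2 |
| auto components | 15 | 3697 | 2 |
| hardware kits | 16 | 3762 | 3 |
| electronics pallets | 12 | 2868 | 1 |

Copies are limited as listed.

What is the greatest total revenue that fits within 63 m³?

14983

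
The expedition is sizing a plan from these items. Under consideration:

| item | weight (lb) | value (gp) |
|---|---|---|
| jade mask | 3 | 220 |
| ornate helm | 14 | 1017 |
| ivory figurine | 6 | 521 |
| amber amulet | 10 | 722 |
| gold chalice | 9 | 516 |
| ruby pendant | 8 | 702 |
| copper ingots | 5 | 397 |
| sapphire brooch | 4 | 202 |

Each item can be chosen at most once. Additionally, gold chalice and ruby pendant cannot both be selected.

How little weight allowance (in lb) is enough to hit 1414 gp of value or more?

17

Need the lightest bundle worth ≥ 1414.
jade mask + ivory figurine + ruby pendant reaches 1443 using 17 lb.
Below 17 lb the best achievable stays under 1414.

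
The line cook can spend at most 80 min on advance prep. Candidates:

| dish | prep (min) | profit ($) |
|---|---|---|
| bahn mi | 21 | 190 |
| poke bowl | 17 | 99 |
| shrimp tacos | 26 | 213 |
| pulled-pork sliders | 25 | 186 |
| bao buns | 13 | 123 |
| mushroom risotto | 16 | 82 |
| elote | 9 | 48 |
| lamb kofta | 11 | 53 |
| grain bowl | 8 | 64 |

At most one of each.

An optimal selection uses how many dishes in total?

The maximum profit within 80 min is 653.
bahn mi + shrimp tacos + pulled-pork sliders + grain bowl hits 653 at 80 min.
Any selection reaching 653 contains exactly 4 dishes.

4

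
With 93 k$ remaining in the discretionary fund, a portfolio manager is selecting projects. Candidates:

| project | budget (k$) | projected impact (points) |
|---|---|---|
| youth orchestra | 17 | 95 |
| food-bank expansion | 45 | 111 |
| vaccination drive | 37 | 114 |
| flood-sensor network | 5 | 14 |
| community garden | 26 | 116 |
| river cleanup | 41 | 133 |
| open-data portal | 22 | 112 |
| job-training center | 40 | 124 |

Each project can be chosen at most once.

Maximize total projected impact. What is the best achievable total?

366

A density-first pass picks youth orchestra + flood-sensor network + community garden + open-data portal — 337 at 70 k$.
The 17 k$ tied up in youth orchestra is better spent on job-training center — total rises to 366 (93 k$).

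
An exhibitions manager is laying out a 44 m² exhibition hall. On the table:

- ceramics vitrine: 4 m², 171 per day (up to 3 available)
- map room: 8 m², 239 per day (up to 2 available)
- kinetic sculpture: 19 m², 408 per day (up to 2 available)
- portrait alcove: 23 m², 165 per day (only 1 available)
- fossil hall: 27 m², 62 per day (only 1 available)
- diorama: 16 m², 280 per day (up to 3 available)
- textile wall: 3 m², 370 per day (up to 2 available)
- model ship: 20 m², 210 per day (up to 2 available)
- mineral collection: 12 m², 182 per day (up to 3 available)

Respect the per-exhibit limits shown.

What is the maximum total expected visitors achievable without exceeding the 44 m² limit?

Ranking by ratio (expected visitors/m²): textile wall 123.33, ceramics vitrine 42.75, map room 29.88.
Filling by ratio: 3×ceramics vitrine + 2×map room + 2×textile wall for 1731, with 10 m² left unused.
Dropping map room frees 8 m²; slotting in diorama (16 m²) lifts the total to 1772 at 42 m².
Every other selection either busts 44 m² or exceeds an availability limit or fails to beat 1772.

1772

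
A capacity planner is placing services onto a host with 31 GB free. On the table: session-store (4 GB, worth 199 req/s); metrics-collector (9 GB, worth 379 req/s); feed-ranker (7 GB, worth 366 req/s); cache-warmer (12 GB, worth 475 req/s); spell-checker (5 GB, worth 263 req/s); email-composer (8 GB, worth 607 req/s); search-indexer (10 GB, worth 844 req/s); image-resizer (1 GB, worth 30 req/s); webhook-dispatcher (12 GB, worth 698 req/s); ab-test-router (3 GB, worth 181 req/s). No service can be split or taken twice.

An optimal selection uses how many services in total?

4

Best achievable throughput is 2179.
email-composer + search-indexer + image-resizer + webhook-dispatcher hits 2179 at 31 GB.
Every optimal selection uses 4 services.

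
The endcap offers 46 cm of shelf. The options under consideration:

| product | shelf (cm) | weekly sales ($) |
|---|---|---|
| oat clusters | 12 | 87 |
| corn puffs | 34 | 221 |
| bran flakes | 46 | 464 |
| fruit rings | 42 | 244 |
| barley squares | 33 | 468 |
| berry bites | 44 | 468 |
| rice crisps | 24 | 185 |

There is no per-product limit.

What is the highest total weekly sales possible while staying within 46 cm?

555

Density check — barley squares 14.18, berry bites 10.64, bran flakes 10.09 are the best per cm.
The ratio ordering already packs tightly: oat clusters + barley squares, 45 cm, 555.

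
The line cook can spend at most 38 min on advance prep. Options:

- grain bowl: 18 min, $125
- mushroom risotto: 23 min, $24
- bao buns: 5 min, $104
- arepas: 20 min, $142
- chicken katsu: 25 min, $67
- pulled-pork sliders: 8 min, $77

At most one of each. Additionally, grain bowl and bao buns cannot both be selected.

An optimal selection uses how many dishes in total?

3

The maximum profit within 38 min is 323.
For example bao buns + arepas + pulled-pork sliders achieves it, using 33 min.
All optima have 3 dishes.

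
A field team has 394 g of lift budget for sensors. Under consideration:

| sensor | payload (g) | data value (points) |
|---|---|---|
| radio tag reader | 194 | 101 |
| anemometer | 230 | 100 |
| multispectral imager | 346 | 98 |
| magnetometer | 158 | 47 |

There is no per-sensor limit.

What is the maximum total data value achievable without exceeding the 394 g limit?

Best packing: 2×radio tag reader — 388 g, 202 total.

202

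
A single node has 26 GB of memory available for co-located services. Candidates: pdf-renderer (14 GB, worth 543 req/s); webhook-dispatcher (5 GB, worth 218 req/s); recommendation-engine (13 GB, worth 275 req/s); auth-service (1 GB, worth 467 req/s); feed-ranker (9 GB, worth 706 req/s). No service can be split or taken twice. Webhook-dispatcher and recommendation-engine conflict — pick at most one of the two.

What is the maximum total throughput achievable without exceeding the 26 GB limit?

1716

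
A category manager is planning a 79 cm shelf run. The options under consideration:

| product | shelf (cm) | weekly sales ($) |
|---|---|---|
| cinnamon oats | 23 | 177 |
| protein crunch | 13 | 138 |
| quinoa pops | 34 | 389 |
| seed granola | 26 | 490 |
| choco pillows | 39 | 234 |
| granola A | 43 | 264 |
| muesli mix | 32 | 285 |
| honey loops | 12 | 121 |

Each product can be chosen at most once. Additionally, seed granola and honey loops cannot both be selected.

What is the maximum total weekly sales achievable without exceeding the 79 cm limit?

Density check — seed granola 18.85, quinoa pops 11.44, protein crunch 10.62, honey loops 10.08 are the best per cm.
The ratio ordering already packs tightly: protein crunch + quinoa pops + seed granola, 73 cm, 1017.
Runner-up protein crunch + seed granola + muesli mix tops out at 913.

1017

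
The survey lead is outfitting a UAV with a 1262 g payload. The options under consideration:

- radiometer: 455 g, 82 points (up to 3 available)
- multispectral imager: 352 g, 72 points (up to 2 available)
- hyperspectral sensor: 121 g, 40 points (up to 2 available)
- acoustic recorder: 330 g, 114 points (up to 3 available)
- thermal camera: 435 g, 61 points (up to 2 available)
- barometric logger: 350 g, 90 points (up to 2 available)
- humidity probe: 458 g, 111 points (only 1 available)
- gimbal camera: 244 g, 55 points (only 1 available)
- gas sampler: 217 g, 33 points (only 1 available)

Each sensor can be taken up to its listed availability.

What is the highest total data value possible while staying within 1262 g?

The ratio ordering already packs tightly: 2×hyperspectral sensor + 3×acoustic recorder, 1232 g, 422.
The spare 30 g is too small for any remaining sensor, and no exchange beats 422.

422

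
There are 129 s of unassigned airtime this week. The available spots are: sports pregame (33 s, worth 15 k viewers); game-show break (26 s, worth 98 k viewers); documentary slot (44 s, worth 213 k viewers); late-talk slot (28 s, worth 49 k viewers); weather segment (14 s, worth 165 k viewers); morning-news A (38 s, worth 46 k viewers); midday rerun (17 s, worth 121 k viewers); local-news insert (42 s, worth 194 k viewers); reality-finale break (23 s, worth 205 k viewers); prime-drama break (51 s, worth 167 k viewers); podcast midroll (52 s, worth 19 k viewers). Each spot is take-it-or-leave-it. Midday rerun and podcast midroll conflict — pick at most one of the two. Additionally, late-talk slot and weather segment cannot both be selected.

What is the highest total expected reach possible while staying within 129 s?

802

Taking game-show break + documentary slot + weather segment + midday rerun + reality-finale break: 124 s used, 802 in expected reach.
The closest alternative, game-show break + weather segment + midday rerun + local-news insert + reality-finale break, reaches only 783.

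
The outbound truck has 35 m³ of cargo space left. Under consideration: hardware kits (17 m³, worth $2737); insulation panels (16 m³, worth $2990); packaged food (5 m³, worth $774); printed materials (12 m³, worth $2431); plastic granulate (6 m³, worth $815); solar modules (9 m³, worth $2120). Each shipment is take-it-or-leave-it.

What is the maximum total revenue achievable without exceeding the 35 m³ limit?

6236

Greedy by ratio would take packaged food + printed materials + plastic granulate + solar modules: 32 m³ used, total 6140.
The 14 m³ tied up in packaged food and solar modules is better spent on insulation panels — total rises to 6236 (34 m³).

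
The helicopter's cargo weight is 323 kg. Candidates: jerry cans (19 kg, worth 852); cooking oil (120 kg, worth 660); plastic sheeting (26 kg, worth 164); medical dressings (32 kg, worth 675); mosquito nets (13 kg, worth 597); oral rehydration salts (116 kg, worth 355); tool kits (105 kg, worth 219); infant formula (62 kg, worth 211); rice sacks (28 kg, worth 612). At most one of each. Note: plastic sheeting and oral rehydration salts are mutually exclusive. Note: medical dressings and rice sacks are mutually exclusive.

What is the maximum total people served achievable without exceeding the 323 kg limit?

3167

Jerry cans + cooking oil + plastic sheeting + medical dressings + mosquito nets + tool kits uses 315 of the 323 kg and totals 3167.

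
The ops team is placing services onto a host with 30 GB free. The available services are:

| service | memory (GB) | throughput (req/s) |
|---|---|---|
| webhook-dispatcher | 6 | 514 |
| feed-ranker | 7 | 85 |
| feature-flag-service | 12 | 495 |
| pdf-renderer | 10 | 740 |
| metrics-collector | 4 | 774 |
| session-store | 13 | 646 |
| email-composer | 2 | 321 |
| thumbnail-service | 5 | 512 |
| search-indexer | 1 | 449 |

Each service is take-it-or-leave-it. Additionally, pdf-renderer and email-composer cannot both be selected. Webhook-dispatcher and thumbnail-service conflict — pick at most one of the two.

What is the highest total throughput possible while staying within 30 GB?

Best packing: webhook-dispatcher + metrics-collector + session-store + email-composer + search-indexer — 26 GB, 2704 total.

2704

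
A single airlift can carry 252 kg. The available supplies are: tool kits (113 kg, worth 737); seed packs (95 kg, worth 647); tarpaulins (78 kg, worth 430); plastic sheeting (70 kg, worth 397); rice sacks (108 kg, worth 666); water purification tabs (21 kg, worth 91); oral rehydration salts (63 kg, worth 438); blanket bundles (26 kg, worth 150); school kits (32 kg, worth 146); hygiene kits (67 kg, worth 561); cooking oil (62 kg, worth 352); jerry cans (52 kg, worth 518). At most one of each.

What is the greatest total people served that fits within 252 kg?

1914

Filling by ratio: oral rehydration salts + blanket bundles + school kits + hygiene kits + jerry cans for 1813, with 12 kg left unused.
Replace blanket bundles and school kits with plastic sheeting: the trade gains 101 net, giving 1914 at 252 kg.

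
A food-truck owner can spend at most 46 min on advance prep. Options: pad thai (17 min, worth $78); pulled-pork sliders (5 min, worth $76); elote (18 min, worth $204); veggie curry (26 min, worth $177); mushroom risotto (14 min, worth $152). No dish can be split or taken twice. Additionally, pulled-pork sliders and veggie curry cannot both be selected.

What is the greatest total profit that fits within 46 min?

432

Best packing: pulled-pork sliders + elote + mushroom risotto — 37 min, 432 total.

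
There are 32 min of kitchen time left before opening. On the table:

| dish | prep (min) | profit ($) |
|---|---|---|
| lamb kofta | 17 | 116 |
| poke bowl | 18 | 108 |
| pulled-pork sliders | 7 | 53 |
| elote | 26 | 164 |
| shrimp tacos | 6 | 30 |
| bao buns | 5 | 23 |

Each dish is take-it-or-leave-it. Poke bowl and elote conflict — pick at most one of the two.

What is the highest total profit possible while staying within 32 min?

The ratio ordering already packs tightly: lamb kofta + pulled-pork sliders + shrimp tacos, 30 min, 199.

199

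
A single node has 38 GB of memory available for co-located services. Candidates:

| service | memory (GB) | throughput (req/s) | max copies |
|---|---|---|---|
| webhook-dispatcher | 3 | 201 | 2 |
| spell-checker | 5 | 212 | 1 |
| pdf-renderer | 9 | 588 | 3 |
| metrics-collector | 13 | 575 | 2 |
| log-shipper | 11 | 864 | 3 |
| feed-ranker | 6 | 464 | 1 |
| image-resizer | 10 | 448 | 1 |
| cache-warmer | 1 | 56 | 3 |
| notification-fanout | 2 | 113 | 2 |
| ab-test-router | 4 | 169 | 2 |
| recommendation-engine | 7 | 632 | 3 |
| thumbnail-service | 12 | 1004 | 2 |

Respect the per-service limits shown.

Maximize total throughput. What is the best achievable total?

3272

By throughput per GB: recommendation-engine 90.29, thumbnail-service 83.67, log-shipper 78.55 lead.
A density-first pass picks webhook-dispatcher + notification-fanout + 3×recommendation-engine + thumbnail-service — 3214 at 38 GB.
The 12 GB tied up in webhook-dispatcher and notification-fanout and recommendation-engine is better spent on thumbnail-service — total rises to 3272 (38 GB).
Nothing else within 38 GB beats 3272.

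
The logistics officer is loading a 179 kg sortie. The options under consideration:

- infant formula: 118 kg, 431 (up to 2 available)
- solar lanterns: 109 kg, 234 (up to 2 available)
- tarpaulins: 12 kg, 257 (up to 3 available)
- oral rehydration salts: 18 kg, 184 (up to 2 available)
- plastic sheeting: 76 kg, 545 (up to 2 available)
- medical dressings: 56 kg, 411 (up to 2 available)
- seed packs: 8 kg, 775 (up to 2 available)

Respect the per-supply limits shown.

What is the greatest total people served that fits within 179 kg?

3234

The ratio heuristic lands on 3×tarpaulins + 2×oral rehydration salts + medical dressings + 2×seed packs (3100) but leaves 35 kg idle.
The 56 kg tied up in medical dressings is better spent on plastic sheeting — total rises to 3234 (164 kg).
Nothing else within 179 kg beats 3234.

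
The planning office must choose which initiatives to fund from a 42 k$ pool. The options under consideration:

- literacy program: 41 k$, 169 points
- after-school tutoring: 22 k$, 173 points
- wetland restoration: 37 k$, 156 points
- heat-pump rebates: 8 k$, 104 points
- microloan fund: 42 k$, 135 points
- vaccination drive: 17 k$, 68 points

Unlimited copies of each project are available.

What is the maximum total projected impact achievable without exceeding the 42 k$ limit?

520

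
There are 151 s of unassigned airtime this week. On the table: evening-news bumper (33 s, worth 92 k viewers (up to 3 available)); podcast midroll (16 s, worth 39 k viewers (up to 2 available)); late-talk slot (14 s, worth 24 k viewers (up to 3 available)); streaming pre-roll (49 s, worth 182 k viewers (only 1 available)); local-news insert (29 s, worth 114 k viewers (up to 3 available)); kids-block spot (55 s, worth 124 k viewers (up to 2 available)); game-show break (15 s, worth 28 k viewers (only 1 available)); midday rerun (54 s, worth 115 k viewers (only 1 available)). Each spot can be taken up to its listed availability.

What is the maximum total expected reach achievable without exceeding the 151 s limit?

Ranking by ratio (expected reach/s): local-news insert 3.93, streaming pre-roll 3.71, evening-news bumper 2.79.
The ratio ordering already packs tightly: streaming pre-roll + 3×local-news insert + game-show break, 151 s, 552.
No other feasible combination exceeds 552.

552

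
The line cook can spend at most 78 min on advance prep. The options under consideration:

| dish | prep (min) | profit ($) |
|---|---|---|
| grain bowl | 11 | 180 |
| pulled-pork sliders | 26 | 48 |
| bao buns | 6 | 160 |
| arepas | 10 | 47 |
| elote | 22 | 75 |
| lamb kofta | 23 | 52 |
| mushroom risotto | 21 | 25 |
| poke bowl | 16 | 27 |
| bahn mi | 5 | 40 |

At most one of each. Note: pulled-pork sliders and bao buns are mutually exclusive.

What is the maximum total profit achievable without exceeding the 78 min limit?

554

Ranking by ratio (profit/min): bao buns 26.67, grain bowl 16.36, bahn mi 8.00, arepas 4.70.
The ratio ordering already packs tightly: grain bowl + bao buns + arepas + elote + lamb kofta + bahn mi, 77 min, 554.
An exhaustive check of the 512 subsets confirms 554.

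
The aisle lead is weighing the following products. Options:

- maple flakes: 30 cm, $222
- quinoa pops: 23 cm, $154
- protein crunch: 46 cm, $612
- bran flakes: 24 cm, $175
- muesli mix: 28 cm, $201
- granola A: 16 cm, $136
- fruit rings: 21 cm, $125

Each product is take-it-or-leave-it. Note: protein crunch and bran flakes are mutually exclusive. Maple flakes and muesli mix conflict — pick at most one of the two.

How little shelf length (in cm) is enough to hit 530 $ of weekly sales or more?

Look for the lowest-shelf combination reaching 530.
Taking protein crunch gives 612 (≥ 530) for 46 cm.
Below 46 cm the best achievable stays under 530.

46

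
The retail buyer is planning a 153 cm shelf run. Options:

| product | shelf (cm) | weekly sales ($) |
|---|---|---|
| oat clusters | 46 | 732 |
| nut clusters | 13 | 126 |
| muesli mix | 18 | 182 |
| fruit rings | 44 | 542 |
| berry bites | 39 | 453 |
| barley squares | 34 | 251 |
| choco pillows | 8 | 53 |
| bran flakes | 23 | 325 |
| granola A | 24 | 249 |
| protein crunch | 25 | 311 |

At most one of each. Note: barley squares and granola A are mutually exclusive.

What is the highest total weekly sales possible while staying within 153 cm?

Taking the top-ratio products first gives oat clusters + nut clusters + fruit rings + bran flakes + protein crunch for 2036 (151 cm).
Replace nut clusters and protein crunch with berry bites: the trade gains 16 net, giving 2052 at 152 cm.
Next best is oat clusters + nut clusters + fruit rings + bran flakes + protein crunch at 2036 (151 cm) — short by 16.

2052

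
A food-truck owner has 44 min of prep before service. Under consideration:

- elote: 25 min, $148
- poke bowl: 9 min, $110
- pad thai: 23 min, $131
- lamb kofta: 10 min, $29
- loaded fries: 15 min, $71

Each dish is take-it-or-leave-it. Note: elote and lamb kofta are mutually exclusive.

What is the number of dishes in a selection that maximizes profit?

Best achievable profit is 270.
One optimal bundle: poke bowl + pad thai + lamb kofta (42 min).
All optima have 3 dishes.

3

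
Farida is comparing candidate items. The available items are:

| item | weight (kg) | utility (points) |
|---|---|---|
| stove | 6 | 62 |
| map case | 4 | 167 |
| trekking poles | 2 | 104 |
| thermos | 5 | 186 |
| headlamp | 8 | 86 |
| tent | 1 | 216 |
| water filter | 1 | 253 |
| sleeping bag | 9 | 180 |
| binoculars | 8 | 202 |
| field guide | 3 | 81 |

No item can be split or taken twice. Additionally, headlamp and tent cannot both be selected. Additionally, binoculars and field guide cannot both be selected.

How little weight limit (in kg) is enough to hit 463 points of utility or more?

2

Look for the lowest-weight combination reaching 463.
tent + water filter: 469 utility at 2 kg.
No combination under 2 kg hits 463.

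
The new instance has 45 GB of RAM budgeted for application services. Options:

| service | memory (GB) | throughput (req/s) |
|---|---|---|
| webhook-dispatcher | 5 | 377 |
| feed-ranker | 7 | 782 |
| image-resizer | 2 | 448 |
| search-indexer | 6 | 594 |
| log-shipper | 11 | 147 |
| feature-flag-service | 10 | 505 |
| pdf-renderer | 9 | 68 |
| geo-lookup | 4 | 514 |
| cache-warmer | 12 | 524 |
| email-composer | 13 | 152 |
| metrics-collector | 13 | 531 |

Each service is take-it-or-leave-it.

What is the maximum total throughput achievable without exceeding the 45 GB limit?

A density-first pass picks webhook-dispatcher + feed-ranker + image-resizer + search-indexer + log-shipper + feature-flag-service + geo-lookup — 3367 at 45 GB.
A better packing is feed-ranker + image-resizer + search-indexer + geo-lookup + cache-warmer + metrics-collector: 44 GB, total 3393.

3393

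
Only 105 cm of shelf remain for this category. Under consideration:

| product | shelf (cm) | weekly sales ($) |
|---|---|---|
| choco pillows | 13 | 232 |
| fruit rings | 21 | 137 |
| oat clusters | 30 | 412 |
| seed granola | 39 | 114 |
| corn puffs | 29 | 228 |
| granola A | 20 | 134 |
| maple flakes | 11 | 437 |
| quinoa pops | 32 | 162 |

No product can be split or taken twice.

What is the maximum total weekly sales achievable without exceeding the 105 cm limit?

1446

A density-first pass picks choco pillows + oat clusters + corn puffs + granola A + maple flakes — 1443 at 103 cm.
The 20 cm tied up in granola A is better spent on fruit rings — total rises to 1446 (104 cm).
That's the maximum — no swap from here does better than 1446.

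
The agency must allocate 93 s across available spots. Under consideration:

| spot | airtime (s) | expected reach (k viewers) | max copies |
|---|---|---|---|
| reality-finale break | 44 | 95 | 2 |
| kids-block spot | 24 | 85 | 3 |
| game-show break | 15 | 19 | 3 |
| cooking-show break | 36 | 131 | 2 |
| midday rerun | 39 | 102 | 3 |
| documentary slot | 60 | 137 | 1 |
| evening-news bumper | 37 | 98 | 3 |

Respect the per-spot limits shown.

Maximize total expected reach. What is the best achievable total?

301

The ratio heuristic lands on game-show break + 2×cooking-show break (281) but leaves 6 s idle.
The 51 s tied up in game-show break and cooking-show break is better spent on 2×kids-block spot — total rises to 301 (84 s).
That's the maximum — no swap from here does better than 301.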